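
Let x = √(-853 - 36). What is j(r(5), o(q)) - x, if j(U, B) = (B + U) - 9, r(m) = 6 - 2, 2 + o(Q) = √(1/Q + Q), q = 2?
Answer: -7 + √10/2 - I*√889 ≈ -5.4189 - 29.816*I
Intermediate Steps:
o(Q) = -2 + √(Q + 1/Q) (o(Q) = -2 + √(1/Q + Q) = -2 + √(Q + 1/Q))
r(m) = 4
j(U, B) = -9 + B + U
x = I*√889 (x = √(-889) = I*√889 ≈ 29.816*I)
j(r(5), o(q)) - x = (-9 + (-2 + √(2 + 1/2)) + 4) - I*√889 = (-9 + (-2 + √(2 + ½)) + 4) - I*√889 = (-9 + (-2 + √(5/2)) + 4) - I*√889 = (-9 + (-2 + √10/2) + 4) - I*√889 = (-7 + √10/2) - I*√889 = -7 + √10/2 - I*√889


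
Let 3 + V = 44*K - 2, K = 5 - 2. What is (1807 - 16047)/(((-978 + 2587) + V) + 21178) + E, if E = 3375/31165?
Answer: -36645485/71411481 ≈ -0.51316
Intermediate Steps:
K = 3
V = 127 (V = -3 + (44*3 - 2) = -3 + (132 - 2) = -3 + 130 = 127)
E = 675/6233 (E = 3375*(1/31165) = 675/6233 ≈ 0.10829)
(1807 - 16047)/(((-978 + 2587) + V) + 21178) + E = (1807 - 16047)/(((-978 + 2587) + 127) + 21178) + 675/6233 = -14240/((1609 + 127) + 21178) + 675/6233 = -14240/(1736 + 21178) + 675/6233 = -14240/22914 + 675/6233 = -14240*1/22914 + 675/6233 = -7120/11457 + 675/6233 = -36645485/71411481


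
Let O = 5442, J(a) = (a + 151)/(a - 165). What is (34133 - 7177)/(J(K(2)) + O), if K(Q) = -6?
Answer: 4609476/930437 ≈ 4.9541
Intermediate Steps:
J(a) = (151 + a)/(-165 + a)
(34133 - 7177)/(J(K(2)) + O) = (34133 - 7177)/((151 - 6)/(-165 - 6) + 5442) = 26956/(145/(-171) + 5442) = 26956/(-1/171*145 + 5442) = 26956/(-145/171 + 5442) = 26956/(930437/171) = 26956*(171/930437) = 4609476/930437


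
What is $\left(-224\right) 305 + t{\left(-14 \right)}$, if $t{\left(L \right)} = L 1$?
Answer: $-68334$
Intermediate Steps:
$t{\left(L \right)} = L$
$\left(-224\right) 305 + t{\left(-14 \right)} = \left(-224\right) 305 - 14 = -68320 - 14 = -68334$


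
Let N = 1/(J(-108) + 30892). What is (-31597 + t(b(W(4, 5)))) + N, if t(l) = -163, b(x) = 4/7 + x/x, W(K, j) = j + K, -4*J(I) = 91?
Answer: -3921629516/123477 ≈ -31760.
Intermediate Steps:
J(I) = -91/4 (J(I) = -¼*91 = -91/4)
W(K, j) = K + j
b(x) = 11/7 (b(x) = 4*(⅐) + 1 = 4/7 + 1 = 11/7)
N = 4/123477 (N = 1/(-91/4 + 30892) = 1/(123477/4) = 4/123477 ≈ 3.2395e-5)
(-31597 + t(b(W(4, 5)))) + N = (-31597 - 163) + 4/123477 = -31760 + 4/123477 = -3921629516/123477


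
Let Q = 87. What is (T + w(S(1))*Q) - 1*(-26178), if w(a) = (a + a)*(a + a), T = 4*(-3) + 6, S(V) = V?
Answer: 26520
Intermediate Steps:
T = -6 (T = -12 + 6 = -6)
w(a) = 4*a² (w(a) = (2*a)*(2*a) = 4*a²)
(T + w(S(1))*Q) - 1*(-26178) = (-6 + (4*1²)*87) - 1*(-26178) = (-6 + (4*1)*87) + 26178 = (-6 + 4*87) + 26178 = (-6 + 348) + 26178 = 342 + 26178 = 26520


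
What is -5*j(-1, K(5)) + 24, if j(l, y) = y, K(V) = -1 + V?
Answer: 4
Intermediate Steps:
-5*j(-1, K(5)) + 24 = -5*(-1 + 5) + 24 = -5*4 + 24 = -20 + 24 = 4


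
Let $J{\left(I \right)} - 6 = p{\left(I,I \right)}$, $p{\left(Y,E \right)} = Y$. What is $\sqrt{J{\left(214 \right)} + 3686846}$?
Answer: $3 \sqrt{409674} \approx 1920.2$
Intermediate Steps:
$J{\left(I \right)} = 6 + I$
$\sqrt{J{\left(214 \right)} + 3686846} = \sqrt{\left(6 + 214\right) + 3686846} = \sqrt{220 + 3686846} = \sqrt{3687066} = 3 \sqrt{409674}$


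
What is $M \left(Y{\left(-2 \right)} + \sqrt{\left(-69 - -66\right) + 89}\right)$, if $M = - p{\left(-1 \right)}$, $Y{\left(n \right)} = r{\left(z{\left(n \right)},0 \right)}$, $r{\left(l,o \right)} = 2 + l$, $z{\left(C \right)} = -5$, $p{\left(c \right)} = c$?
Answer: $-3 + \sqrt{86} \approx 6.2736$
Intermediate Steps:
$Y{\left(n \right)} = -3$ ($Y{\left(n \right)} = 2 - 5 = -3$)
$M = 1$ ($M = \left(-1\right) \left(-1\right) = 1$)
$M \left(Y{\left(-2 \right)} + \sqrt{\left(-69 - -66\right) + 89}\right) = 1 \left(-3 + \sqrt{\left(-69 - -66\right) + 89}\right) = 1 \left(-3 + \sqrt{\left(-69 + 66\right) + 89}\right) = 1 \left(-3 + \sqrt{-3 + 89}\right) = 1 \left(-3 + \sqrt{86}\right) = -3 + \sqrt{86}$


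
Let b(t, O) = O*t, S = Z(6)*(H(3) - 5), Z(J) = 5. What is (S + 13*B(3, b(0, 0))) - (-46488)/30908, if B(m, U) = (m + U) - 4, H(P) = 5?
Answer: -88829/7727 ≈ -11.496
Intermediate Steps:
S = 0 (S = 5*(5 - 5) = 5*0 = 0)
B(m, U) = -4 + U + m (B(m, U) = (U + m) - 4 = -4 + U + m)
(S + 13*B(3, b(0, 0))) - (-46488)/30908 = (0 + 13*(-4 + 0*0 + 3)) - (-46488)/30908 = (0 + 13*(-4 + 0 + 3)) - (-46488)/30908 = (0 + 13*(-1)) - 1*(-11622/7727) = (0 - 13) + 11622/7727 = -13 + 11622/7727 = -88829/7727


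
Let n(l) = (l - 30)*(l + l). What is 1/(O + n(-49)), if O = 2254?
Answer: 1/9996 ≈ 0.00010004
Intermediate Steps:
n(l) = 2*l*(-30 + l) (n(l) = (-30 + l)*(2*l) = 2*l*(-30 + l))
1/(O + n(-49)) = 1/(2254 + 2*(-49)*(-30 - 49)) = 1/(2254 + 2*(-49)*(-79)) = 1/(2254 + 7742) = 1/9996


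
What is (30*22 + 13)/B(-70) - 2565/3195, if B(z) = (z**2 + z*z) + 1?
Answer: -510874/695871 ≈ -0.73415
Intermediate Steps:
B(z) = 1 + 2*z**2 (B(z) = (z**2 + z**2) + 1 = 2*z**2 + 1 = 1 + 2*z**2)
(30*22 + 13)/B(-70) - 2565/3195 = (30*22 + 13)/(1 + 2*(-70)**2) - 2565/3195 = (660 + 13)/(1 + 2*4900) - 2565*1/3195 = 673/(1 + 9800) - 57/71 = 673/9801 - 57/71 = -510874/695871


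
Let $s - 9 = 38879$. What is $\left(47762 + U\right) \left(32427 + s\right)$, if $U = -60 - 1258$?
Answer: $3312153860$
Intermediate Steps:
$s = 38888$ ($s = 9 + 38879 = 38888$)
$U = -1318$ ($U = -60 - 1258 = -1318$)
$\left(47762 + U\right) \left(32427 + s\right) = \left(47762 - 1318\right) \left(32427 + 38888\right) = 46444 \cdot 71315 = 3312153860$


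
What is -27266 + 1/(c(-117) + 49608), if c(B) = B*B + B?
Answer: -1722665879/63180 ≈ -27266.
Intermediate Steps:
c(B) = B + B**2 (c(B) = B**2 + B = B + B**2)
-27266 + 1/(c(-117) + 49608) = -27266 + 1/(-117*(1 - 117) + 49608) = -27266 + 1/(-117*(-116) + 49608) = -27266 + 1/(13572 + 49608) = -27266 + 1/63180 = -1722665879/63180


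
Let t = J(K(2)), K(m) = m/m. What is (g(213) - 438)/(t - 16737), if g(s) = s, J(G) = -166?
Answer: 225/16903 ≈ 0.013311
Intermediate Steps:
K(m) = 1
t = -166
(g(213) - 438)/(t - 16737) = (213 - 438)/(-166 - 16737) = -225/(-16903) = -225*(-1/16903) = 225/16903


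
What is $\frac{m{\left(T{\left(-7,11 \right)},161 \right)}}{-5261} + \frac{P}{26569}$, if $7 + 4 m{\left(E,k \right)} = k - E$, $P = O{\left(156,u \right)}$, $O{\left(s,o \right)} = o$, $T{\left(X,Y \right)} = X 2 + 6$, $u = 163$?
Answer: $- \frac{2681}{1715086} \approx -0.0015632$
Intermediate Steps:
$T{\left(X,Y \right)} = 6 + 2 X$ ($T{\left(X,Y \right)} = 2 X + 6 = 6 + 2 X$)
$P = 163$
$m{\left(E,k \right)} = - \frac{7}{4} - \frac{E}{4} + \frac{k}{4}$ ($m{\left(E,k \right)} = - \frac{7}{4} + \frac{k - E}{4} = - \frac{7}{4} - \left(- \frac{k}{4} + \frac{E}{4}\right) = - \frac{7}{4} - \frac{E}{4} + \frac{k}{4}$)
$\frac{m{\left(T{\left(-7,11 \right)},161 \right)}}{-5261} + \frac{P}{26569} = \frac{- \frac{7}{4} - \frac{6 + 2 \left(-7\right)}{4} + \frac{1}{4} \cdot 161}{-5261} + \frac{163}{26569} = \left(- \frac{7}{4} - \frac{6 - 14}{4} + \frac{161}{4}\right) \left(- \frac{1}{5261}\right) + 163 \cdot \frac{1}{26569} = \left(- \frac{7}{4} - -2 + \frac{161}{4}\right) \left(- \frac{1}{5261}\right) + \frac{1}{163} = \left(- \frac{7}{4} + 2 + \frac{161}{4}\right) \left(- \frac{1}{5261}\right) + \frac{1}{163} = \frac{81}{2} \left(- \frac{1}{5261}\right) + \frac{1}{163} = - \frac{81}{10522} + \frac{1}{163} = - \frac{2681}{1715086}$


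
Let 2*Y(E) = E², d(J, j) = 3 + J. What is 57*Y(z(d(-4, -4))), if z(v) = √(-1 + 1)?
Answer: 0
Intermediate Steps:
z(v) = 0 (z(v) = √0 = 0)
Y(E) = E²/2
57*Y(z(d(-4, -4))) = 57*((½)*0²) = 57*((½)*0) = 57*0 = 0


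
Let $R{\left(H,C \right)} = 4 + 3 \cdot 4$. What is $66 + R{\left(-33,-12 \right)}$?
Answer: $82$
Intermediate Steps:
$R{\left(H,C \right)} = 16$ ($R{\left(H,C \right)} = 4 + 12 = 16$)
$66 + R{\left(-33,-12 \right)} = 66 + 16 = 82$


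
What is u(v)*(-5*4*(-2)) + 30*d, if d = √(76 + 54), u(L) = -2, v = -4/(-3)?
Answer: -80 + 30*√130 ≈ 262.05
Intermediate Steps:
v = 4/3 (v = -4*(-⅓) = 4/3 ≈ 1.3333)
d = √130 ≈ 11.402
u(v)*(-5*4*(-2)) + 30*d = -2*(-5*4)*(-2) + 30*√130 = -(-40)*(-2) + 30*√130 = -2*40 + 30*√130 = -80 + 30*√130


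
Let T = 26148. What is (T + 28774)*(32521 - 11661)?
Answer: 1145672920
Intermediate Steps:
(T + 28774)*(32521 - 11661) = (26148 + 28774)*(32521 - 11661) = 54922*20860 = 1145672920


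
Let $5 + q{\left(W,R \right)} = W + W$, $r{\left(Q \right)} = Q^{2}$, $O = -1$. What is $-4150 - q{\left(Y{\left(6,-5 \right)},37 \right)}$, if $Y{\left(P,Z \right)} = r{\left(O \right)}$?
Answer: $-4147$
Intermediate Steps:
$Y{\left(P,Z \right)} = 1$ ($Y{\left(P,Z \right)} = \left(-1\right)^{2} = 1$)
$q{\left(W,R \right)} = -5 + 2 W$ ($q{\left(W,R \right)} = -5 + \left(W + W\right) = -5 + 2 W$)
$-4150 - q{\left(Y{\left(6,-5 \right)},37 \right)} = -4150 - \left(-5 + 2 \cdot 1\right) = -4150 - \left(-5 + 2\right) = -4150 - -3 = -4150 + 3 = -4147$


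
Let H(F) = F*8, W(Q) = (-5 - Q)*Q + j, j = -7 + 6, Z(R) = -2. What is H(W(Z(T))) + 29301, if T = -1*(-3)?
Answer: 29341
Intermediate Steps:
T = 3
j = -1
W(Q) = -1 + Q*(-5 - Q) (W(Q) = (-5 - Q)*Q - 1 = Q*(-5 - Q) - 1 = -1 + Q*(-5 - Q))
H(F) = 8*F
H(W(Z(T))) + 29301 = 8*(-1 - 1*(-2)**2 - 5*(-2)) + 29301 = 8*(-1 - 1*4 + 10) + 29301 = 8*(-1 - 4 + 10) + 29301 = 8*5 + 29301 = 40 + 29301 = 29341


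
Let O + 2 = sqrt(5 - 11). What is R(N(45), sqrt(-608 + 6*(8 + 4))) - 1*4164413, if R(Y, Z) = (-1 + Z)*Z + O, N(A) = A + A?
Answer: -4164951 + I*sqrt(6) - 2*I*sqrt(134) ≈ -4.165e+6 - 20.702*I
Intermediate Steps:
O = -2 + I*sqrt(6) (O = -2 + sqrt(5 - 11) = -2 + sqrt(-6) = -2 + I*sqrt(6) ≈ -2.0 + 2.4495*I)
N(A) = 2*A
R(Y, Z) = -2 + I*sqrt(6) + Z*(-1 + Z) (R(Y, Z) = (-1 + Z)*Z + (-2 + I*sqrt(6)) = Z*(-1 + Z) + (-2 + I*sqrt(6)) = -2 + I*sqrt(6) + Z*(-1 + Z))
R(N(45), sqrt(-608 + 6*(8 + 4))) - 1*4164413 = (-2 + (sqrt(-608 + 6*(8 + 4)))**2 - sqrt(-608 + 6*(8 + 4)) + I*sqrt(6)) - 1*4164413 = (-2 + (sqrt(-608 + 6*12))**2 - sqrt(-608 + 6*12) + I*sqrt(6)) - 4164413 = (-2 + (sqrt(-608 + 72))**2 - sqrt(-608 + 72) + I*sqrt(6)) - 4164413 = (-2 + (sqrt(-536))**2 - sqrt(-536) + I*sqrt(6)) - 4164413 = (-2 + (2*I*sqrt(134))**2 - 2*I*sqrt(134) + I*sqrt(6)) - 4164413 = (-2 - 536 - 2*I*sqrt(134) + I*sqrt(6)) - 4164413 = (-538 + I*sqrt(6) - 2*I*sqrt(134)) - 4164413 = -4164951 + I*sqrt(6) - 2*I*sqrt(134)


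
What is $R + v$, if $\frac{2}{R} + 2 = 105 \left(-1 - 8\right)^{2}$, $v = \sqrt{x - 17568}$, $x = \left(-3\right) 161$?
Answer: $\frac{2}{8503} + i \sqrt{18051} \approx 0.00023521 + 134.35 i$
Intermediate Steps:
$x = -483$
$v = i \sqrt{18051}$ ($v = \sqrt{-483 - 17568} = \sqrt{-18051} = i \sqrt{18051} \approx 134.35 i$)
$R = \frac{2}{8503}$ ($R = \frac{2}{-2 + 105 \left(-1 - 8\right)^{2}} = \frac{2}{-2 + 105 \left(-9\right)^{2}} = \frac{2}{-2 + 105 \cdot 81} = \frac{2}{-2 + 8505} = \frac{2}{8503} \approx 0.00023521$)
$R + v = \frac{2}{8503} + i \sqrt{18051}$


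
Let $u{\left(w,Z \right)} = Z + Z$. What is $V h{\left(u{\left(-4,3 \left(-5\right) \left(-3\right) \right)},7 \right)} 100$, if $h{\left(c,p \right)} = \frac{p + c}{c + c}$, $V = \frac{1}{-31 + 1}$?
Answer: $- \frac{97}{54} \approx -1.7963$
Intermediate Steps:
$u{\left(w,Z \right)} = 2 Z$
$V = - \frac{1}{30}$ ($V = \frac{1}{-30} = - \frac{1}{30} \approx -0.033333$)
$h{\left(c,p \right)} = \frac{c + p}{2 c}$
$V h{\left(u{\left(-4,3 \left(-5\right) \left(-3\right) \right)},7 \right)} 100 = - \frac{\frac{1}{2} \frac{1}{2 \cdot 3 \left(-5\right) \left(-3\right)} \left(2 \cdot 3 \left(-5\right) \left(-3\right) + 7\right)}{30} \cdot 100 = - \frac{\frac{1}{2} \frac{1}{2 \left(\left(-15\right) \left(-3\right)\right)} \left(2 \left(\left(-15\right) \left(-3\right)\right) + 7\right)}{30} \cdot 100 = - \frac{\frac{1}{2} \frac{1}{2 \cdot 45} \left(2 \cdot 45 + 7\right)}{30} \cdot 100 = - \frac{\frac{1}{2} \cdot \frac{1}{90} \left(90 + 7\right)}{30} \cdot 100 = - \frac{\frac{1}{2} \cdot \frac{1}{90} \cdot 97}{30} \cdot 100 = \left(- \frac{1}{30}\right) \frac{97}{180} \cdot 100 = \left(- \frac{97}{5400}\right) 100 = - \frac{97}{54}$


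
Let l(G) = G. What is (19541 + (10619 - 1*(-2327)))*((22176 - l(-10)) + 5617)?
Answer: 903236061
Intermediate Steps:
(19541 + (10619 - 1*(-2327)))*((22176 - l(-10)) + 5617) = (19541 + (10619 - 1*(-2327)))*((22176 - 1*(-10)) + 5617) = (19541 + (10619 + 2327))*((22176 + 10) + 5617) = (19541 + 12946)*(22186 + 5617) = 32487*27803 = 903236061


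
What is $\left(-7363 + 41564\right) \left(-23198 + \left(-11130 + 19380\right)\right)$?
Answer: $-511236548$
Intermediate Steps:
$\left(-7363 + 41564\right) \left(-23198 + \left(-11130 + 19380\right)\right) = 34201 \left(-23198 + 8250\right) = 34201 \left(-14948\right) = -511236548$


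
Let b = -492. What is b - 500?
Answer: -992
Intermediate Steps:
b - 500 = -492 - 500 = -992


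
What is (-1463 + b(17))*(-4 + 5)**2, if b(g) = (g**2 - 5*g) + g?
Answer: -1242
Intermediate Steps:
b(g) = g**2 - 4*g
(-1463 + b(17))*(-4 + 5)**2 = (-1463 + 17*(-4 + 17))*(-4 + 5)**2 = (-1463 + 17*13)*1**2 = (-1463 + 221)*1 = -1242*1 = -1242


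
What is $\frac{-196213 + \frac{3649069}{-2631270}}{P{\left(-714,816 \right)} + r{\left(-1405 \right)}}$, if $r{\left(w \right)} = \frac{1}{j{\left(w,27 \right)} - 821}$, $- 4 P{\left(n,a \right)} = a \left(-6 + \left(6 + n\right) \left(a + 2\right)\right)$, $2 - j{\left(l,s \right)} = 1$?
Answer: $- \frac{42336028425478}{25491799542660873} \approx -0.0016608$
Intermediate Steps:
$j{\left(l,s \right)} = 1$ ($j{\left(l,s \right)} = 2 - 1 = 1$)
$P{\left(n,a \right)} = - \frac{a \left(-6 + \left(2 + a\right) \left(6 + n\right)\right)}{4}$ ($P{\left(n,a \right)} = - \frac{a \left(-6 + \left(6 + n\right) \left(a + 2\right)\right)}{4} = - \frac{a \left(-6 + \left(6 + n\right) \left(2 + a\right)\right)}{4} = - \frac{a \left(-6 + \left(2 + a\right) \left(6 + n\right)\right)}{4}$)
$r{\left(w \right)} = - \frac{1}{820}$ ($r{\left(w \right)} = \frac{1}{1 - 821} = \frac{1}{-820} = - \frac{1}{820}$)
$\frac{-196213 + \frac{3649069}{-2631270}}{P{\left(-714,816 \right)} + r{\left(-1405 \right)}} = \frac{-196213 + \frac{3649069}{-2631270}}{\left(- \frac{1}{4}\right) 816 \left(6 + 2 \left(-714\right) + 6 \cdot 816 + 816 \left(-714\right)\right) - \frac{1}{820}} = \frac{-196213 + 3649069 \left(- \frac{1}{2631270}\right)}{\left(- \frac{1}{4}\right) 816 \left(6 - 1428 + 4896 - 582624\right) - \frac{1}{820}} = \frac{-196213 - \frac{3649069}{2631270}}{\left(- \frac{1}{4}\right) 816 \left(-579150\right) - \frac{1}{820}} = - \frac{516293029579}{2631270 \left(118146600 - \frac{1}{820}\right)} = - \frac{516293029579}{2631270 \cdot \frac{96880211999}{820}} = \left(- \frac{516293029579}{2631270}\right) \frac{820}{96880211999} = - \frac{42336028425478}{25491799542660873}$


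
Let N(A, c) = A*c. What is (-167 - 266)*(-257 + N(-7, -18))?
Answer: 56723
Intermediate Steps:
(-167 - 266)*(-257 + N(-7, -18)) = (-167 - 266)*(-257 - 7*(-18)) = -433*(-257 + 126) = -433*(-131) = 56723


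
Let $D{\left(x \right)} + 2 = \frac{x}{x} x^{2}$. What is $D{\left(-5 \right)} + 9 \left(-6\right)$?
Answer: $-31$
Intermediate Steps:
$D{\left(x \right)} = -2 + x^{2}$ ($D{\left(x \right)} = -2 + \frac{x}{x} x^{2} = -2 + 1 x^{2} = -2 + x^{2}$)
$D{\left(-5 \right)} + 9 \left(-6\right) = \left(-2 + \left(-5\right)^{2}\right) + 9 \left(-6\right) = \left(-2 + 25\right) - 54 = 23 - 54 = -31$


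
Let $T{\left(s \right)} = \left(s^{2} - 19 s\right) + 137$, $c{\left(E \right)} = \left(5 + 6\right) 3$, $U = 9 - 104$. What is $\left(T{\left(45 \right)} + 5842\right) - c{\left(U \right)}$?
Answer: $7116$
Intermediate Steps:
$U = -95$ ($U = 9 - 104 = -95$)
$c{\left(E \right)} = 33$ ($c{\left(E \right)} = 11 \cdot 3 = 33$)
$T{\left(s \right)} = 137 + s^{2} - 19 s$
$\left(T{\left(45 \right)} + 5842\right) - c{\left(U \right)} = \left(\left(137 + 45^{2} - 855\right) + 5842\right) - 33 = \left(\left(137 + 2025 - 855\right) + 5842\right) - 33 = \left(1307 + 5842\right) - 33 = 7149 - 33 = 7116$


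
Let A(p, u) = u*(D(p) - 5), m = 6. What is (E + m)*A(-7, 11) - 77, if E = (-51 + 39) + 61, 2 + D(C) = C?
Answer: -8547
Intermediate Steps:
D(C) = -2 + C
E = 49 (E = -12 + 61 = 49)
A(p, u) = u*(-7 + p) (A(p, u) = u*((-2 + p) - 5) = u*(-7 + p))
(E + m)*A(-7, 11) - 77 = (49 + 6)*(11*(-7 - 7)) - 77 = 55*(11*(-14)) - 77 = 55*(-154) - 77 = -8470 - 77 = -8547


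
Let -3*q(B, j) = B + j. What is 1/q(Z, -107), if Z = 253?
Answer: -3/146 ≈ -0.020548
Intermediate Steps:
q(B, j) = -B/3 - j/3 (q(B, j) = -(B + j)/3 = -B/3 - j/3)
1/q(Z, -107) = 1/(-⅓*253 - ⅓*(-107)) = 1/(-253/3 + 107/3) = 1/(-146/3) = -3/146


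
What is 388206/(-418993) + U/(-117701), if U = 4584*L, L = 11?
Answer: -66819537438/49315895093 ≈ -1.3549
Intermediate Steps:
U = 50424 (U = 4584*11 = 50424)
388206/(-418993) + U/(-117701) = 388206/(-418993) + 50424/(-117701) = 388206*(-1/418993) + 50424*(-1/117701) = -388206/418993 - 50424/117701 = -66819537438/49315895093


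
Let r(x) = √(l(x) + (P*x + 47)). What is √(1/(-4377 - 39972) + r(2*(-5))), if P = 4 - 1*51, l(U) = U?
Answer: √(-44349 + 25568839413*√3)/44349 ≈ 4.7452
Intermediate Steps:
P = -47 (P = 4 - 51 = -47)
r(x) = √(47 - 46*x) (r(x) = √(x + (-47*x + 47)) = √(x + (47 - 47*x)) = √(47 - 46*x))
√(1/(-4377 - 39972) + r(2*(-5))) = √(1/(-4377 - 39972) + √(47 - 92*(-5))) = √(1/(-44349) + √(47 - 46*(-10))) = √(-1/44349 + √(47 + 460)) = √(-1/44349 + √507) = √(-1/44349 + 13*√3)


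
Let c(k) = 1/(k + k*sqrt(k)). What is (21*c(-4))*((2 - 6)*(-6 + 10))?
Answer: 84/5 - 168*I/5 ≈ 16.8 - 33.6*I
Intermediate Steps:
c(k) = 1/(k + k**(3/2))
(21*c(-4))*((2 - 6)*(-6 + 10)) = (21/(-4 + (-4)**(3/2)))*((2 - 6)*(-6 + 10)) = (21/(-4 - 8*I))*(-4*4) = (21*((-4 + 8*I)/80))*(-16) = (21*(-4 + 8*I)/80)*(-16) = -21*(-4 + 8*I)/5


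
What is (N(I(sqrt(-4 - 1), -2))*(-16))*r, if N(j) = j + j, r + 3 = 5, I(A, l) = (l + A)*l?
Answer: -256 + 128*I*sqrt(5) ≈ -256.0 + 286.22*I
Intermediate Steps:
I(A, l) = l*(A + l) (I(A, l) = (A + l)*l = l*(A + l))
r = 2 (r = -3 + 5 = 2)
N(j) = 2*j
(N(I(sqrt(-4 - 1), -2))*(-16))*r = ((2*(-2*(sqrt(-4 - 1) - 2)))*(-16))*2 = ((2*(-2*(sqrt(-5) - 2)))*(-16))*2 = ((2*(-2*(I*sqrt(5) - 2)))*(-16))*2 = ((2*(-2*(-2 + I*sqrt(5))))*(-16))*2 = ((2*(4 - 2*I*sqrt(5)))*(-16))*2 = ((8 - 4*I*sqrt(5))*(-16))*2 = (-128 + 64*I*sqrt(5))*2 = -256 + 128*I*sqrt(5)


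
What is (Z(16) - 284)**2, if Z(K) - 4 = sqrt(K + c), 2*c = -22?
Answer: (280 - sqrt(5))**2 ≈ 77153.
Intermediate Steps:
c = -11 (c = (1/2)*(-22) = -11)
Z(K) = 4 + sqrt(-11 + K) (Z(K) = 4 + sqrt(K - 11) = 4 + sqrt(-11 + K))
(Z(16) - 284)**2 = ((4 + sqrt(-11 + 16)) - 284)**2 = ((4 + sqrt(5)) - 284)**2 = (-280 + sqrt(5))**2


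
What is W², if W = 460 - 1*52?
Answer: 166464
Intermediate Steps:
W = 408 (W = 460 - 52 = 408)
W² = 408² = 166464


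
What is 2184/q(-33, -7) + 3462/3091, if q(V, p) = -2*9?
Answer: -1114738/9273 ≈ -120.21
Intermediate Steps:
q(V, p) = -18
2184/q(-33, -7) + 3462/3091 = 2184/(-18) + 3462/3091 = 2184*(-1/18) + 3462*(1/3091) = -364/3 + 3462/3091 = -1114738/9273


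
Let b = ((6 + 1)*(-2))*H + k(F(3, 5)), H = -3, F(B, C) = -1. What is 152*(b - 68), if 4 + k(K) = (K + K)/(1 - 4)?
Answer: -13376/3 ≈ -4458.7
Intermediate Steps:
k(K) = -4 - 2*K/3 (k(K) = -4 + (K + K)/(1 - 4) = -4 + (2*K)/(-3) = -4 + (2*K)*(-⅓) = -4 - 2*K/3)
b = 116/3 (b = ((6 + 1)*(-2))*(-3) + (-4 - ⅔*(-1)) = (7*(-2))*(-3) + (-4 + ⅔) = -14*(-3) - 10/3 = 42 - 10/3 = 116/3 ≈ 38.667)
152*(b - 68) = 152*(116/3 - 68) = 152*(-88/3) = -13376/3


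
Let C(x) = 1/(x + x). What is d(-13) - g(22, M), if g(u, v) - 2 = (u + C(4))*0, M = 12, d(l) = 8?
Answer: 6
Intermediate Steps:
C(x) = 1/(2*x)
g(u, v) = 2 (g(u, v) = 2 + (u + (½)/4)*0 = 2 + (u + (½)*(¼))*0 = 2 + (u + ⅛)*0 = 2 + (⅛ + u)*0 = 2 + 0 = 2)
d(-13) - g(22, M) = 8 - 1*2 = 8 - 2 = 6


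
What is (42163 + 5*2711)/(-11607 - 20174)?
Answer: -55718/31781 ≈ -1.7532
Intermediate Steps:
(42163 + 5*2711)/(-11607 - 20174) = (42163 + 13555)/(-31781) = 55718*(-1/31781) = -55718/31781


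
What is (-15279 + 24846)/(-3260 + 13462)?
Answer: 9567/10202 ≈ 0.93776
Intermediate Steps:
(-15279 + 24846)/(-3260 + 13462) = 9567/10202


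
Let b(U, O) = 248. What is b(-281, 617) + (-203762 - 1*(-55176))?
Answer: -148338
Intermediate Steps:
b(-281, 617) + (-203762 - 1*(-55176)) = 248 + (-203762 - 1*(-55176)) = 248 + (-203762 + 55176) = 248 - 148586 = -148338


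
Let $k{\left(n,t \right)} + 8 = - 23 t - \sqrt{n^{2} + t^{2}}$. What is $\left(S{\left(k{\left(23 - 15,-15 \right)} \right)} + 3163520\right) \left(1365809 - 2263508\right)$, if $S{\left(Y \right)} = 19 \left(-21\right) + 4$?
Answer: $-2839534149375$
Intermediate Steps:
$k{\left(n,t \right)} = -8 - \sqrt{n^{2} + t^{2}} - 23 t$ ($k{\left(n,t \right)} = -8 - \left(\sqrt{n^{2} + t^{2}} + 23 t\right) = -8 - \sqrt{n^{2} + t^{2}} - 23 t$)
$S{\left(Y \right)} = -395$ ($S{\left(Y \right)} = -399 + 4 = -395$)
$\left(S{\left(k{\left(23 - 15,-15 \right)} \right)} + 3163520\right) \left(1365809 - 2263508\right) = \left(-395 + 3163520\right) \left(1365809 - 2263508\right) = 3163125 \left(-897699\right) = -2839534149375$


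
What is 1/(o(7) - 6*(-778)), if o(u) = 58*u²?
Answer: 1/7510 ≈ 0.00013316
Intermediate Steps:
1/(o(7) - 6*(-778)) = 1/(58*7² - 6*(-778)) = 1/(58*49 + 4668) = 1/(2842 + 4668) = 1/7510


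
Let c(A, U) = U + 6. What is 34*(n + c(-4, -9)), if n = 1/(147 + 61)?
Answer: -10591/104 ≈ -101.84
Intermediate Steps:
c(A, U) = 6 + U
n = 1/208 ≈ 0.0048077
34*(n + c(-4, -9)) = 34*(1/208 + (6 - 9)) = 34*(1/208 - 3) = 34*(-623/208) = -10591/104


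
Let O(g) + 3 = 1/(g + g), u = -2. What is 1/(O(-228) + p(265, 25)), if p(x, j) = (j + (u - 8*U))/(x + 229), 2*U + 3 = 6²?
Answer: -5928/19105 ≈ -0.31029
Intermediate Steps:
O(g) = -3 + 1/(2*g) (O(g) = -3 + 1/(g + g) = -3 + 1/(2*g))
U = 33/2 (U = -3/2 + (½)*6² = -3/2 + (½)*36 = -3/2 + 18 = 33/2 ≈ 16.500)
p(x, j) = (-134 + j)/(229 + x) (p(x, j) = (j + (-2 - 8*33/2))/(x + 229) = (j + (-2 - 132))/(229 + x) = (j - 134)/(229 + x) = (-134 + j)/(229 + x))
1/(O(-228) + p(265, 25)) = 1/((-3 + (½)/(-228)) + (-134 + 25)/(229 + 265)) = 1/((-3 + (½)*(-1/228)) - 109/494) = 1/((-3 - 1/456) + (1/494)*(-109)) = 1/(-1369/456 - 109/494) = 1/(-19105/5928) = -5928/19105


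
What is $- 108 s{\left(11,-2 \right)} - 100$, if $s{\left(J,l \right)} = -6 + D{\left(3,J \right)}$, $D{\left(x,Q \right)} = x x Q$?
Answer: $-10144$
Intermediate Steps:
$D{\left(x,Q \right)} = Q x^{2}$ ($D{\left(x,Q \right)} = x^{2} Q = Q x^{2}$)
$s{\left(J,l \right)} = -6 + 9 J$ ($s{\left(J,l \right)} = -6 + J 3^{2} = -6 + J 9 = -6 + 9 J$)
$- 108 s{\left(11,-2 \right)} - 100 = - 108 \left(-6 + 9 \cdot 11\right) - 100 = - 108 \left(-6 + 99\right) - 100 = \left(-108\right) 93 - 100 = -10044 - 100 = -10144$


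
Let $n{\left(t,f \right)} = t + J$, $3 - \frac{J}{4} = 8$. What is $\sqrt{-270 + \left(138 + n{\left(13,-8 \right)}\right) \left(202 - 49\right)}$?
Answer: $39 \sqrt{13} \approx 140.62$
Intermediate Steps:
$J = -20$ ($J = 12 - 32 = -20$)
$n{\left(t,f \right)} = -20 + t$ ($n{\left(t,f \right)} = t - 20 = -20 + t$)
$\sqrt{-270 + \left(138 + n{\left(13,-8 \right)}\right) \left(202 - 49\right)} = \sqrt{-270 + \left(138 + \left(-20 + 13\right)\right) \left(202 - 49\right)} = \sqrt{-270 + \left(138 - 7\right) 153} = \sqrt{-270 + 131 \cdot 153} = \sqrt{-270 + 20043} = \sqrt{19773} = 39 \sqrt{13}$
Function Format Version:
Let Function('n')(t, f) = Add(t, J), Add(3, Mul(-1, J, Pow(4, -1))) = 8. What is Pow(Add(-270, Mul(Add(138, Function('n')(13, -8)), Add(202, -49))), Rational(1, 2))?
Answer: Mul(39, Pow(13, Rational(1, 2))) ≈ 140.62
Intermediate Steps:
J = -20 (J = Add(12, Mul(-4, 8)) = Add(12, -32) = -20)
Function('n')(t, f) = Add(-20, t) (Function('n')(t, f) = Add(t, -20) = Add(-20, t))
Pow(Add(-270, Mul(Add(138, Function('n')(13, -8)), Add(202, -49))), Rational(1, 2)) = Pow(Add(-270, Mul(Add(138, Add(-20, 13)), Add(202, -49))), Rational(1, 2)) = Pow(Add(-270, Mul(Add(138, -7), 153)), Rational(1, 2)) = Pow(Add(-270, Mul(131, 153)), Rational(1, 2)) = Pow(Add(-270, 20043), Rational(1, 2)) = Pow(19773, Rational(1, 2)) = Mul(39, Pow(13, Rational(1, 2)))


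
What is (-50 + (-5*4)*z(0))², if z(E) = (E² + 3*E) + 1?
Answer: 4900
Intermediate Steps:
z(E) = 1 + E² + 3*E
(-50 + (-5*4)*z(0))² = (-50 + (-5*4)*(1 + 0² + 3*0))² = (-50 - 20*(1 + 0 + 0))² = (-50 - 20*1)² = (-50 - 20)² = (-70)² = 4900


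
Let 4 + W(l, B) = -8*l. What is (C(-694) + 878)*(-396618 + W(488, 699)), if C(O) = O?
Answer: -73696784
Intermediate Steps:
W(l, B) = -4 - 8*l
(C(-694) + 878)*(-396618 + W(488, 699)) = (-694 + 878)*(-396618 + (-4 - 8*488)) = 184*(-396618 + (-4 - 3904)) = 184*(-396618 - 3908) = 184*(-400526) = -73696784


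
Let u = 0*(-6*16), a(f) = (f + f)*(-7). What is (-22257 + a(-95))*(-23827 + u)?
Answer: 498627629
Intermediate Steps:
a(f) = -14*f (a(f) = (2*f)*(-7) = -14*f)
u = 0 (u = 0*(-96) = 0)
(-22257 + a(-95))*(-23827 + u) = (-22257 - 14*(-95))*(-23827 + 0) = (-22257 + 1330)*(-23827) = -20927*(-23827) = 498627629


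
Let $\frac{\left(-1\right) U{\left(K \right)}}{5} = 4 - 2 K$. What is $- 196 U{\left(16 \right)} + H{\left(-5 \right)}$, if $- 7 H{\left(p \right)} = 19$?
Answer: $- \frac{192099}{7} \approx -27443.0$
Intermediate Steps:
$H{\left(p \right)} = - \frac{19}{7}$ ($H{\left(p \right)} = \left(- \frac{1}{7}\right) 19 = - \frac{19}{7}$)
$U{\left(K \right)} = -20 + 10 K$ ($U{\left(K \right)} = - 5 \left(4 - 2 K\right) = -20 + 10 K$)
$- 196 U{\left(16 \right)} + H{\left(-5 \right)} = - 196 \left(-20 + 10 \cdot 16\right) - \frac{19}{7} = - 196 \left(-20 + 160\right) - \frac{19}{7} = \left(-196\right) 140 - \frac{19}{7} = -27440 - \frac{19}{7} = - \frac{192099}{7}$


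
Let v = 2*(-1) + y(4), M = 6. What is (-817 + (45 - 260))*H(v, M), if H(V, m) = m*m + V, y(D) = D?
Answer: -39216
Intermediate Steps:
v = 2 (v = 2*(-1) + 4 = -2 + 4 = 2)
H(V, m) = V + m**2 (H(V, m) = m**2 + V = V + m**2)
(-817 + (45 - 260))*H(v, M) = (-817 + (45 - 260))*(2 + 6**2) = (-817 - 215)*(2 + 36) = -1032*38 = -39216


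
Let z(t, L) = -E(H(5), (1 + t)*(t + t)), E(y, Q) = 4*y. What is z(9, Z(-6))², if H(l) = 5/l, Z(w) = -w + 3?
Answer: 16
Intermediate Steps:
Z(w) = 3 - w
z(t, L) = -4 (z(t, L) = -4*5/5 = -4*5*(⅕) = -4)
z(9, Z(-6))² = (-4)² = 16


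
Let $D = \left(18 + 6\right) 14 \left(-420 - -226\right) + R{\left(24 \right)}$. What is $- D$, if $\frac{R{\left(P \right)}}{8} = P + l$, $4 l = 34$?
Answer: $64924$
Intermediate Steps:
$l = \frac{17}{2}$ ($l = \frac{1}{4} \cdot 34 = \frac{17}{2} \approx 8.5$)
$R{\left(P \right)} = 68 + 8 P$ ($R{\left(P \right)} = 8 \left(P + \frac{17}{2}\right) = 8 \left(\frac{17}{2} + P\right) = 68 + 8 P$)
$D = -64924$ ($D = \left(18 + 6\right) 14 \left(-420 - -226\right) + \left(68 + 8 \cdot 24\right) = 24 \cdot 14 \left(-420 + 226\right) + \left(68 + 192\right) = 336 \left(-194\right) + 260 = -65184 + 260 = -64924$)
$- D = \left(-1\right) \left(-64924\right) = 64924$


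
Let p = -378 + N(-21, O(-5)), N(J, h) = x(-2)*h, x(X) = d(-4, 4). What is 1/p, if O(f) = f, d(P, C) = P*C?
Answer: -1/298 ≈ -0.0033557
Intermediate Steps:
d(P, C) = C*P
x(X) = -16 (x(X) = 4*(-4) = -16)
N(J, h) = -16*h
p = -298 (p = -378 - 16*(-5) = -378 + 80 = -298)
1/p = 1/(-298) = -1/298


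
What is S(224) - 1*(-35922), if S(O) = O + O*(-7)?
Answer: 34578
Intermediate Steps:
S(O) = -6*O (S(O) = O - 7*O = -6*O)
S(224) - 1*(-35922) = -6*224 - 1*(-35922) = -1344 + 35922 = 34578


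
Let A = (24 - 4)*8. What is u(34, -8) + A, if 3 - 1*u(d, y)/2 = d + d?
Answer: 30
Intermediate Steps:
u(d, y) = 6 - 4*d (u(d, y) = 6 - 2*(d + d) = 6 - 4*d)
A = 160 (A = 20*8 = 160)
u(34, -8) + A = (6 - 4*34) + 160 = (6 - 136) + 160 = -130 + 160 = 30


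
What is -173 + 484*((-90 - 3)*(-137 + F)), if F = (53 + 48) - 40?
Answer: 3420739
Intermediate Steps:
F = 61 (F = 101 - 40 = 61)
-173 + 484*((-90 - 3)*(-137 + F)) = -173 + 484*((-90 - 3)*(-137 + 61)) = -173 + 484*(-93*(-76)) = -173 + 484*7068 = -173 + 3420912 = 3420739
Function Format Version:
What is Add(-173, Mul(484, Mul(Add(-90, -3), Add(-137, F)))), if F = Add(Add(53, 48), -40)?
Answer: 3420739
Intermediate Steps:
F = 61 (F = Add(101, -40) = 61)
Add(-173, Mul(484, Mul(Add(-90, -3), Add(-137, F)))) = Add(-173, Mul(484, Mul(Add(-90, -3), Add(-137, 61)))) = Add(-173, Mul(484, Mul(-93, -76))) = Add(-173, Mul(484, 7068)) = Add(-173, 3420912) = 3420739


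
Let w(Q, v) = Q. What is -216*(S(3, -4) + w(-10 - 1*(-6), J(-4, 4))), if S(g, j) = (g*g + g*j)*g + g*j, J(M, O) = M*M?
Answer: 5400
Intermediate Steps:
J(M, O) = M²
S(g, j) = g*j + g*(g² + g*j) (S(g, j) = (g² + g*j)*g + g*j = g*(g² + g*j) + g*j = g*j + g*(g² + g*j))
-216*(S(3, -4) + w(-10 - 1*(-6), J(-4, 4))) = -216*(3*(-4 + 3² + 3*(-4)) + (-10 - 1*(-6))) = -216*(3*(-4 + 9 - 12) + (-10 + 6)) = -216*(3*(-7) - 4) = -216*(-21 - 4) = -216*(-25) = 5400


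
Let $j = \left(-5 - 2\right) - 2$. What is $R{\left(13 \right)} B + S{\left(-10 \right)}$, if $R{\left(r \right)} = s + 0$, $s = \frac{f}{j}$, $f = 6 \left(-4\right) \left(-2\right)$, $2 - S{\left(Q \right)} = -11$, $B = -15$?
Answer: $93$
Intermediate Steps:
$S{\left(Q \right)} = 13$ ($S{\left(Q \right)} = 2 - -11 = 2 + 11 = 13$)
$j = -9$ ($j = -7 - 2 = -9$)
$f = 48$ ($f = \left(-24\right) \left(-2\right) = 48$)
$s = - \frac{16}{3}$ ($s = \frac{48}{-9} = 48 \left(- \frac{1}{9}\right) = - \frac{16}{3} \approx -5.3333$)
$R{\left(r \right)} = - \frac{16}{3}$ ($R{\left(r \right)} = - \frac{16}{3} + 0 = - \frac{16}{3}$)
$R{\left(13 \right)} B + S{\left(-10 \right)} = \left(- \frac{16}{3}\right) \left(-15\right) + 13 = 80 + 13 = 93$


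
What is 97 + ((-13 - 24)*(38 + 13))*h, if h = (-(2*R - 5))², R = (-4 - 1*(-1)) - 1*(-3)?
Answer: -47078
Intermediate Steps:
R = 0 (R = (-4 + 1) + 3 = -3 + 3 = 0)
h = 25 (h = (-(2*0 - 5))² = (-(0 - 5))² = (-1*(-5))² = 5² = 25)
97 + ((-13 - 24)*(38 + 13))*h = 97 + ((-13 - 24)*(38 + 13))*25 = 97 - 37*51*25 = 97 - 1887*25 = 97 - 47175 = -47078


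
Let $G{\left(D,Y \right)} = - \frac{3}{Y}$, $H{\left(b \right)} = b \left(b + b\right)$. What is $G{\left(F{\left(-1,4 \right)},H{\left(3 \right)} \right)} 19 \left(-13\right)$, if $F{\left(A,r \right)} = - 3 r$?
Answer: $\frac{247}{6} \approx 41.167$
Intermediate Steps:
$H{\left(b \right)} = 2 b^{2}$ ($H{\left(b \right)} = b 2 b = 2 b^{2}$)
$G{\left(F{\left(-1,4 \right)},H{\left(3 \right)} \right)} 19 \left(-13\right) = - \frac{3}{2 \cdot 3^{2}} \cdot 19 \left(-13\right) = - \frac{3}{2 \cdot 9} \cdot 19 \left(-13\right) = - \frac{3}{18} \cdot 19 \left(-13\right) = \left(-3\right) \frac{1}{18} \cdot 19 \left(-13\right) = \left(- \frac{1}{6}\right) 19 \left(-13\right) = \left(- \frac{19}{6}\right) \left(-13\right) = \frac{247}{6}$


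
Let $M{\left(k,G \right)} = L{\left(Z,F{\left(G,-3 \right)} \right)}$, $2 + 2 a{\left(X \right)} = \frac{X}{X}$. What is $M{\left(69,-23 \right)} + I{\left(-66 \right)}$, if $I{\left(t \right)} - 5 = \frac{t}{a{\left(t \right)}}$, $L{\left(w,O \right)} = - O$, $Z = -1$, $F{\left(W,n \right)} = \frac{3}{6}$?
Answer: $\frac{273}{2} \approx 136.5$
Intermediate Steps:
$a{\left(X \right)} = - \frac{1}{2}$ ($a{\left(X \right)} = -1 + \frac{X \frac{1}{X}}{2} = -1 + \frac{1}{2} \cdot 1 = -1 + \frac{1}{2} = - \frac{1}{2}$)
$F{\left(W,n \right)} = \frac{1}{2}$ ($F{\left(W,n \right)} = 3 \cdot \frac{1}{6} = \frac{1}{2}$)
$M{\left(k,G \right)} = - \frac{1}{2}$ ($M{\left(k,G \right)} = \left(-1\right) \frac{1}{2} = - \frac{1}{2}$)
$I{\left(t \right)} = 5 - 2 t$ ($I{\left(t \right)} = 5 + \frac{t}{- \frac{1}{2}} = 5 + t \left(-2\right) = 5 - 2 t$)
$M{\left(69,-23 \right)} + I{\left(-66 \right)} = - \frac{1}{2} + \left(5 - -132\right) = - \frac{1}{2} + \left(5 + 132\right) = - \frac{1}{2} + 137 = \frac{273}{2}$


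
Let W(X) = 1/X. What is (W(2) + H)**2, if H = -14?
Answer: 729/4 ≈ 182.25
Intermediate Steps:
W(X) = 1/X
(W(2) + H)**2 = (1/2 - 14)**2 = (-27/2)**2 = 729/4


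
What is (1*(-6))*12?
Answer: -72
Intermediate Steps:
(1*(-6))*12 = -6*12 = -72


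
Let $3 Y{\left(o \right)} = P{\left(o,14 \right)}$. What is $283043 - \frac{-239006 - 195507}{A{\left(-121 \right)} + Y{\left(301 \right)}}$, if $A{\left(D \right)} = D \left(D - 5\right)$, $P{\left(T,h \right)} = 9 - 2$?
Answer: $\frac{12949105574}{45745} \approx 2.8307 \cdot 10^{5}$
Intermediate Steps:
$P{\left(T,h \right)} = 7$
$Y{\left(o \right)} = \frac{7}{3}$ ($Y{\left(o \right)} = \frac{1}{3} \cdot 7 = \frac{7}{3}$)
$A{\left(D \right)} = D \left(-5 + D\right)$
$283043 - \frac{-239006 - 195507}{A{\left(-121 \right)} + Y{\left(301 \right)}} = 283043 - \frac{-239006 - 195507}{- 121 \left(-5 - 121\right) + \frac{7}{3}} = 283043 - - \frac{434513}{\left(-121\right) \left(-126\right) + \frac{7}{3}} = 283043 - - \frac{434513}{15246 + \frac{7}{3}} = 283043 - - \frac{434513}{\frac{45745}{3}} = 283043 - \left(-434513\right) \frac{3}{45745} = 283043 - - \frac{1303539}{45745} = 283043 + \frac{1303539}{45745} = \frac{12949105574}{45745}$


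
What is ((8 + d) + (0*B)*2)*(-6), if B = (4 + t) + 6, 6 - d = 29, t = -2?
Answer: 90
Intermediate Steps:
d = -23 (d = 6 - 1*29 = 6 - 29 = -23)
B = 8 (B = (4 - 2) + 6 = 2 + 6 = 8)
((8 + d) + (0*B)*2)*(-6) = ((8 - 23) + (0*8)*2)*(-6) = (-15 + 0*2)*(-6) = (-15 + 0)*(-6) = -15*(-6) = 90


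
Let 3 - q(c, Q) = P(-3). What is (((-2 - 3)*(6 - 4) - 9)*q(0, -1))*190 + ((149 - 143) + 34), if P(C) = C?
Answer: -21620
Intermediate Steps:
q(c, Q) = 6 (q(c, Q) = 3 - 1*(-3) = 3 + 3 = 6)
(((-2 - 3)*(6 - 4) - 9)*q(0, -1))*190 + ((149 - 143) + 34) = (((-2 - 3)*(6 - 4) - 9)*6)*190 + ((149 - 143) + 34) = ((-5*2 - 9)*6)*190 + (6 + 34) = ((-10 - 9)*6)*190 + 40 = -19*6*190 + 40 = -114*190 + 40 = -21660 + 40 = -21620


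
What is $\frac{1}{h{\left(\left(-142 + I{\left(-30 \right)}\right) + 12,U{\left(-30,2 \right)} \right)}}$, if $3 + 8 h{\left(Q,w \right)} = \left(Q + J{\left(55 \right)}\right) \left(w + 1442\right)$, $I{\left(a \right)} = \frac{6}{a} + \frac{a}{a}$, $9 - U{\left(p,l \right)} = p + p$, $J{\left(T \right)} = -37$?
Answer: $- \frac{5}{156957} \approx -3.1856 \cdot 10^{-5}$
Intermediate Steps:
$U{\left(p,l \right)} = 9 - 2 p$ ($U{\left(p,l \right)} = 9 - \left(p + p\right) = 9 - 2 p$)
$I{\left(a \right)} = 1 + \frac{6}{a}$ ($I{\left(a \right)} = \frac{6}{a} + 1 = 1 + \frac{6}{a}$)
$h{\left(Q,w \right)} = - \frac{3}{8} + \frac{\left(-37 + Q\right) \left(1442 + w\right)}{8}$ ($h{\left(Q,w \right)} = - \frac{3}{8} + \frac{\left(Q - 37\right) \left(w + 1442\right)}{8} = - \frac{3}{8} + \frac{\left(-37 + Q\right) \left(1442 + w\right)}{8}$)
$\frac{1}{h{\left(\left(-142 + I{\left(-30 \right)}\right) + 12,U{\left(-30,2 \right)} \right)}} = \frac{1}{- \frac{53357}{8} - \frac{37 \left(9 - -60\right)}{8} + \frac{721 \left(\left(-142 + \frac{6 - 30}{-30}\right) + 12\right)}{4} + \frac{\left(\left(-142 + \frac{6 - 30}{-30}\right) + 12\right) \left(9 - -60\right)}{8}} = \frac{1}{- \frac{53357}{8} - \frac{37 \left(9 + 60\right)}{8} + \frac{721 \left(\left(-142 - - \frac{4}{5}\right) + 12\right)}{4} + \frac{\left(\left(-142 - - \frac{4}{5}\right) + 12\right) \left(9 + 60\right)}{8}} = \frac{1}{- \frac{53357}{8} - \frac{2553}{8} + \frac{721 \left(\left(-142 + \frac{4}{5}\right) + 12\right)}{4} + \frac{1}{8} \left(\left(-142 + \frac{4}{5}\right) + 12\right) 69} = \frac{1}{- \frac{53357}{8} - \frac{2553}{8} + \frac{721 \left(- \frac{706}{5} + 12\right)}{4} + \frac{1}{8} \left(- \frac{706}{5} + 12\right) 69} = \frac{1}{- \frac{53357}{8} - \frac{2553}{8} + \frac{721}{4} \left(- \frac{646}{5}\right) + \frac{1}{8} \left(- \frac{646}{5}\right) 69} = \frac{1}{- \frac{53357}{8} - \frac{2553}{8} - \frac{232883}{10} - \frac{22287}{20}} = \frac{1}{- \frac{156957}{5}} = - \frac{5}{156957}$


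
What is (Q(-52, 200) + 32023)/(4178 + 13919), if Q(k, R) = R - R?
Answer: 32023/18097 ≈ 1.7695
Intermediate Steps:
Q(k, R) = 0
(Q(-52, 200) + 32023)/(4178 + 13919) = (0 + 32023)/(4178 + 13919) = 32023/18097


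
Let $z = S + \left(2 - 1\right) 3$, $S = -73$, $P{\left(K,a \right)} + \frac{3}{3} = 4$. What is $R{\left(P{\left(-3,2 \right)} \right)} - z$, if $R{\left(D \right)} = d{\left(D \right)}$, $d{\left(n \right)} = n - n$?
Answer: $70$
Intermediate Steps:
$P{\left(K,a \right)} = 3$ ($P{\left(K,a \right)} = -1 + 4 = 3$)
$d{\left(n \right)} = 0$
$R{\left(D \right)} = 0$
$z = -70$ ($z = -73 + \left(2 - 1\right) 3 = -73 + 1 \cdot 3 = -73 + 3 = -70$)
$R{\left(P{\left(-3,2 \right)} \right)} - z = 0 - -70 = 0 + 70 = 70$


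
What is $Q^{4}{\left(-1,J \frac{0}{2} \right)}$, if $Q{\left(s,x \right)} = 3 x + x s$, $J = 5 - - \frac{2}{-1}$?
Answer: $0$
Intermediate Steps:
$J = 3$ ($J = 5 - \left(-2\right) \left(-1\right) = 5 - 2 = 3$)
$Q{\left(s,x \right)} = 3 x + s x$
$Q^{4}{\left(-1,J \frac{0}{2} \right)} = \left(3 \cdot \frac{0}{2} \left(3 - 1\right)\right)^{4} = \left(3 \cdot 0 \cdot \frac{1}{2} \cdot 2\right)^{4} = \left(3 \cdot 0 \cdot 2\right)^{4} = \left(0 \cdot 2\right)^{4} = 0^{4} = 0$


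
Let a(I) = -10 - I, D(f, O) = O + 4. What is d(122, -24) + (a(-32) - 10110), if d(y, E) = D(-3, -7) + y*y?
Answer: 4793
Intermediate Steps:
D(f, O) = 4 + O
d(y, E) = -3 + y² (d(y, E) = (4 - 7) + y*y = -3 + y²)
d(122, -24) + (a(-32) - 10110) = (-3 + 122²) + ((-10 - 1*(-32)) - 10110) = (-3 + 14884) + ((-10 + 32) - 10110) = 14881 + (22 - 10110) = 14881 - 10088 = 4793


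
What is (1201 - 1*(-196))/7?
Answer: 1397/7 ≈ 199.57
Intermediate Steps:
(1201 - 1*(-196))/7 = (1201 + 196)*(1/7) = 1397*(1/7) = 1397/7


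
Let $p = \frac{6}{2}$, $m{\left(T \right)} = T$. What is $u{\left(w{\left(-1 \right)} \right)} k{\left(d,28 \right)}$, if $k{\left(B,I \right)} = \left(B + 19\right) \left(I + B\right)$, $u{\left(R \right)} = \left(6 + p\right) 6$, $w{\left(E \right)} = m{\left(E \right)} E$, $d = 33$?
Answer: $171288$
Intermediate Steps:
$w{\left(E \right)} = E^{2}$ ($w{\left(E \right)} = E E = E^{2}$)
$p = 3$ ($p = 6 \cdot \frac{1}{2} = 3$)
$u{\left(R \right)} = 54$ ($u{\left(R \right)} = \left(6 + 3\right) 6 = 9 \cdot 6 = 54$)
$k{\left(B,I \right)} = \left(19 + B\right) \left(B + I\right)$
$u{\left(w{\left(-1 \right)} \right)} k{\left(d,28 \right)} = 54 \left(33^{2} + 19 \cdot 33 + 19 \cdot 28 + 33 \cdot 28\right) = 54 \left(1089 + 627 + 532 + 924\right) = 54 \cdot 3172 = 171288$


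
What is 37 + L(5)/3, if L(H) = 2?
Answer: 113/3 ≈ 37.667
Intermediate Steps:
37 + L(5)/3 = 37 + 2/3 = 113/3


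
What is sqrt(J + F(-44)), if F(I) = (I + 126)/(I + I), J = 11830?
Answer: 3*sqrt(636141)/22 ≈ 108.76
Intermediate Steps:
F(I) = (126 + I)/(2*I) (F(I) = (126 + I)/((2*I)) = (126 + I)*(1/(2*I)) = (126 + I)/(2*I))
sqrt(J + F(-44)) = sqrt(11830 + (1/2)*(126 - 44)/(-44)) = sqrt(11830 + (1/2)*(-1/44)*82) = sqrt(11830 - 41/44) = sqrt(520479/44) = 3*sqrt(636141)/22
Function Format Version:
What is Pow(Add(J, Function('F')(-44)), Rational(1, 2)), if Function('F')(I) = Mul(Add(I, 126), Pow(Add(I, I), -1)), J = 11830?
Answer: Mul(Rational(3, 22), Pow(636141, Rational(1, 2))) ≈ 108.76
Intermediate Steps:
Function('F')(I) = Mul(Rational(1, 2), Pow(I, -1), Add(126, I)) (Function('F')(I) = Mul(Add(126, I), Pow(Mul(2, I), -1)) = Mul(Add(126, I), Mul(Rational(1, 2), Pow(I, -1))) = Mul(Rational(1, 2), Pow(I, -1), Add(126, I)))
Pow(Add(J, Function('F')(-44)), Rational(1, 2)) = Pow(Add(11830, Mul(Rational(1, 2), Pow(-44, -1), Add(126, -44))), Rational(1, 2)) = Pow(Add(11830, Mul(Rational(1, 2), Rational(-1, 44), 82)), Rational(1, 2)) = Pow(Add(11830, Rational(-41, 44)), Rational(1, 2)) = Pow(Rational(520479, 44), Rational(1, 2)) = Mul(Rational(3, 22), Pow(636141, Rational(1, 2)))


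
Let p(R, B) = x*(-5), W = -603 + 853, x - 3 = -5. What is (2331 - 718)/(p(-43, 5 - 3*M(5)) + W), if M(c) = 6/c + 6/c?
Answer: 1613/260 ≈ 6.2038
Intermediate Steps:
x = -2 (x = 3 - 5 = -2)
M(c) = 12/c
W = 250
p(R, B) = 10 (p(R, B) = -2*(-5) = 10)
(2331 - 718)/(p(-43, 5 - 3*M(5)) + W) = (2331 - 718)/(10 + 250) = 1613/260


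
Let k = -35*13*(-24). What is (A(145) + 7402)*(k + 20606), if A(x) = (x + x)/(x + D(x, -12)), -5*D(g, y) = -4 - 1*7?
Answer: 42948831343/184 ≈ 2.3342e+8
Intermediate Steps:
k = 10920 (k = -455*(-24) = 10920)
D(g, y) = 11/5 (D(g, y) = -(-4 - 1*7)/5 = -(-4 - 7)/5 = -⅕*(-11) = 11/5)
A(x) = 2*x/(11/5 + x) (A(x) = (x + x)/(x + 11/5) = (2*x)/(11/5 + x) = 2*x/(11/5 + x))
(A(145) + 7402)*(k + 20606) = (10*145/(11 + 5*145) + 7402)*(10920 + 20606) = (10*145/(11 + 725) + 7402)*31526 = (10*145/736 + 7402)*31526 = (10*145*(1/736) + 7402)*31526 = (725/368 + 7402)*31526 = (2724661/368)*31526 = 42948831343/184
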